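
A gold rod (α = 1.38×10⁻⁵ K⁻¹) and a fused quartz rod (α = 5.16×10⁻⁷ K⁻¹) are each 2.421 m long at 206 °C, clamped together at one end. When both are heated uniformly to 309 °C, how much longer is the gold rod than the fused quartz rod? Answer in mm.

3.31 mm

ΔT = 103 K
gold: ΔL = 1.38×10⁻⁵ × 2.421 m × 103 = 3.4412×10⁻³ m = 3.4412 mm
fused quartz: ΔL = 5.16×10⁻⁷ × 2.421 m × 103 = 1.2867×10⁻⁴ m = 0.12867 mm
difference = 3.4412 − 0.12867 = 3.31253 mm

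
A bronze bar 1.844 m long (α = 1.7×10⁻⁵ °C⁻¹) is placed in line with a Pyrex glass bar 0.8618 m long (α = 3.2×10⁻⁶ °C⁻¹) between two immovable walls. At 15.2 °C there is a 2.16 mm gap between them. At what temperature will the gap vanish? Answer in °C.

T = 78.5 °C

Gap closes when ΔL₁ + ΔL₂ = 2.16 mm = 2.16×10⁻³ m
(α₁L₁ + α₂L₂)ΔT = g
α₁L₁ + α₂L₂ = 1.7×10⁻⁵×1.844 + 3.2×10⁻⁶×0.8618 = 3.410576×10⁻⁵ m/K
ΔT = 2.16×10⁻³ / 3.410576×10⁻⁵ = 63.332 K
T = 15.2 + 63.332 = 78.532 °C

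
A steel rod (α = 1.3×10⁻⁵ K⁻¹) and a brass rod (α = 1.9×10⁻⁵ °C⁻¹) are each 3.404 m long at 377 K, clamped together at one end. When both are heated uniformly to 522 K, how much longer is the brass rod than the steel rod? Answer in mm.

2.96 mm

ΔT = 145 K
steel: ΔL = 1.3×10⁻⁵ × 3.404 m × 145 = 6.4165×10⁻³ m = 6.4165 mm
brass: ΔL = 1.9×10⁻⁵ × 3.404 m × 145 = 9.3780×10⁻³ m = 9.3780 mm
difference = 9.3780 − 6.4165 = 2.9615 mm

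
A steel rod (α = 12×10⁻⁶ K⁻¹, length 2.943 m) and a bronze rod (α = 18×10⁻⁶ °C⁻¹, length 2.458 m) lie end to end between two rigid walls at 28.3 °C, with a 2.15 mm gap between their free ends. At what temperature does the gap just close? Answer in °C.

Gap closes when ΔL₁ + ΔL₂ = 2.15 mm = 2.15×10⁻³ m
(α₁L₁ + α₂L₂)ΔT = g
α₁L₁ + α₂L₂ = 12×10⁻⁶×2.943 + 18×10⁻⁶×2.458 = 7.956×10⁻⁵ m/K
ΔT = 2.15×10⁻³ / 7.956×10⁻⁵ = 27.024 K
T = 28.3 + 27.024 = 55.324 °C

T = 55.3 °C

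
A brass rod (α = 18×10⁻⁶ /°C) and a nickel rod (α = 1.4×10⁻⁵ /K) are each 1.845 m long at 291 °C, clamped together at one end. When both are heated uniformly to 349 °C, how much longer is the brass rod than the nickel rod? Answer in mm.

ΔT = 58 K
brass: ΔL = 18×10⁻⁶ × 1.845 m × 58 = 1.9262×10⁻³ m = 1.9262 mm
nickel: ΔL = 1.4×10⁻⁵ × 1.845 m × 58 = 1.4981×10⁻³ m = 1.4981 mm
difference = 1.9262 − 1.4981 = 0.4281 mm

0.428 mm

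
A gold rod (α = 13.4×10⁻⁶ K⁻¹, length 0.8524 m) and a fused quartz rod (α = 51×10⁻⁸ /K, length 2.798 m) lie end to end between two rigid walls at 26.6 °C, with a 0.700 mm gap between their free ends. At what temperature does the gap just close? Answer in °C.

T = 81.1 °C

α₁L₁ = 1.142216×10⁻⁵ m/K, α₂L₂ = 1.42698×10⁻⁶ m/K → total 1.284914×10⁻⁵ m/K
ΔT = g/(α₁L₁+α₂L₂) = 7.00×10⁻⁴ / 1.284914×10⁻⁵ = 54.478 K
T = 26.6 + 54.478 = 81.078 °C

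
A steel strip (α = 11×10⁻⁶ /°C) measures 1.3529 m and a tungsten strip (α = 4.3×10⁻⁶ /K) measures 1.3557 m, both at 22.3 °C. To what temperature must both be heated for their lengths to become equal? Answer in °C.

Equal length when α₁L₁ΔT − α₂L₂ΔT = L₂ − L₁ = 2.80×10⁻³ m
α₁L₁ = 1.48819×10⁻⁵, α₂L₂ = 5.82951×10⁻⁶ → Δ(αL) = 9.05239×10⁻⁶ m/K
ΔT = 2.80×10⁻³ / 9.05239×10⁻⁶ = 309.311 K, so T = 22.3 + 309.311 = 331.611 °C

T = 331.6 °C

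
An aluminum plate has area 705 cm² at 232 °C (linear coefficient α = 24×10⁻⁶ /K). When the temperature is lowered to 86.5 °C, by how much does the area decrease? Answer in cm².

ΔA = 4.92 cm²

Area coefficient ≈ 2α; |ΔT| = 145.5 K
ΔA = 2αA₀ΔT = 2(24×10⁻⁶)(705)(145.5) = 4.92 cm²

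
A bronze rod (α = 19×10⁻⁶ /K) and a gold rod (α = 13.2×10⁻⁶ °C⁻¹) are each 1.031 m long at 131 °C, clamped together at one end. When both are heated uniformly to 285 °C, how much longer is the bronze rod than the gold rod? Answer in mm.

ΔT = 154 K
bronze: ΔL = 19×10⁻⁶ × 1.031 m × 154 = 3.0167×10⁻³ m = 3.0167 mm
gold: ΔL = 13.2×10⁻⁶ × 1.031 m × 154 = 2.0958×10⁻³ m = 2.0958 mm
difference = 3.0167 − 2.0958 = 0.9209 mm

0.921 mm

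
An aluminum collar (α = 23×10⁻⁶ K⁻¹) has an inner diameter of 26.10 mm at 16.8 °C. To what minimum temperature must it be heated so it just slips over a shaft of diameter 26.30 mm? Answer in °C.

Required Δd = 26.30 − 26.10 = 0.20 mm
Δd = αd₀ΔT ⇒ ΔT = Δd/(αd₀) = 0.20 / (23×10⁻⁶ × 26.10) = 333.17 K
T_min = 16.8 + 333.17 = 349.97 °C

T = 350 °C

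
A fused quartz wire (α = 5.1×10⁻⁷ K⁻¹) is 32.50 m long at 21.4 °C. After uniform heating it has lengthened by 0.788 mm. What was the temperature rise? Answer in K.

ΔL = αL₀ΔT ⇒ ΔT = ΔL / (αL₀)
ΔT = 0.788×10⁻³ m / (5.1×10⁻⁷ × 32.50 m) = 47.541 K

ΔT = 47.5 K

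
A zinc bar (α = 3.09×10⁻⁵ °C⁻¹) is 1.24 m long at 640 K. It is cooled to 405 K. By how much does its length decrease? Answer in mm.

ΔL = 9.00 mm

|ΔT| = |405 − 640| = 235 K
ΔL = αL₀ΔT = (3.09×10⁻⁵)(1.24)(235) = 9.00×10⁻³ m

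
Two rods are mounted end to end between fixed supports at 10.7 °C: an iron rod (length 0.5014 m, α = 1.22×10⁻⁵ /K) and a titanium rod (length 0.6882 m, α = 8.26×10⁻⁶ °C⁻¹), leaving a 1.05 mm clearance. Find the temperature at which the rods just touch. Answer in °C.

T = 99.7 °C

α₁L₁ = 6.11708×10⁻⁶ m/K, α₂L₂ = 5.684532×10⁻⁶ m/K → total 1.1801612×10⁻⁵ m/K
ΔT = g/(α₁L₁+α₂L₂) = 1.05×10⁻³ / 1.1801612×10⁻⁵ = 88.971 K
T = 10.7 + 88.971 = 99.671 °C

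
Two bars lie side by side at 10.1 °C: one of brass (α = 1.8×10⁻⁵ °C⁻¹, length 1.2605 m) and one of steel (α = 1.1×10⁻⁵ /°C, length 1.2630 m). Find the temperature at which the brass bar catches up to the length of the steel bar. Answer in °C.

Equal length when α₁L₁ΔT − α₂L₂ΔT = L₂ − L₁ = 2.50×10⁻³ m
α₁L₁ = 2.2689×10⁻⁵, α₂L₂ = 1.3893×10⁻⁵ → Δ(αL) = 8.796×10⁻⁶ m/K
ΔT = 2.50×10⁻³ / 8.796×10⁻⁶ = 284.220 K, so T = 10.1 + 284.220 = 294.320 °C

T = 294.3 °C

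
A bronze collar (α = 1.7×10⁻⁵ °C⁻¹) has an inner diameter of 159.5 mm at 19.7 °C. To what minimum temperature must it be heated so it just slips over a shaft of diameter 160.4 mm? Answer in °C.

Required Δd = 160.4 − 159.5 = 0.9 mm
Δd = αd₀ΔT ⇒ ΔT = Δd/(αd₀) = 0.9 / (1.7×10⁻⁵ × 159.5) = 331.92 K
T_min = 19.7 + 331.92 = 351.62 °C

T = 352 °C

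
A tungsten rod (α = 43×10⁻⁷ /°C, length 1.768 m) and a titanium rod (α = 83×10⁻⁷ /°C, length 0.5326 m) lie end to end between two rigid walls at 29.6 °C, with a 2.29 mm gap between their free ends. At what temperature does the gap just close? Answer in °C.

Gap closes when ΔL₁ + ΔL₂ = 2.29 mm = 2.29×10⁻³ m
(α₁L₁ + α₂L₂)ΔT = g
α₁L₁ + α₂L₂ = 43×10⁻⁷×1.768 + 83×10⁻⁷×0.5326 = 1.202298×10⁻⁵ m/K
ΔT = 2.29×10⁻³ / 1.202298×10⁻⁵ = 190.47 K
T = 29.6 + 190.47 = 220.07 °C

T = 220 °C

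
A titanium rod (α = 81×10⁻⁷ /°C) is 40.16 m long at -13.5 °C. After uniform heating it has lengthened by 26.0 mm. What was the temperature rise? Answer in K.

ΔT = 79.9 K

ΔL = αL₀ΔT ⇒ ΔT = ΔL / (αL₀)
ΔT = 26.0×10⁻³ m / (81×10⁻⁷ × 40.16 m) = 79.927 K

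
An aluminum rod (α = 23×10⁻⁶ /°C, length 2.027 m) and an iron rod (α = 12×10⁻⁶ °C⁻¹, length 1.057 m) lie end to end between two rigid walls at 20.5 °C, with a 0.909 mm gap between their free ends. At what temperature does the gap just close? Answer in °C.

T = 35.8 °C

α₁L₁ = 4.6621×10⁻⁵ m/K, α₂L₂ = 1.2684×10⁻⁵ m/K → total 5.9305×10⁻⁵ m/K
ΔT = g/(α₁L₁+α₂L₂) = 9.09×10⁻⁴ / 5.9305×10⁻⁵ = 15.328 K
T = 20.5 + 15.328 = 35.828 °C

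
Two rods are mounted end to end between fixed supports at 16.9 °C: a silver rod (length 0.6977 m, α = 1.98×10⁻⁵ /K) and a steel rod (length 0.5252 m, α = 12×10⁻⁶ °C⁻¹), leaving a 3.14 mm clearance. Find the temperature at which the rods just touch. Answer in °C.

α₁L₁ = 1.381446×10⁻⁵ m/K, α₂L₂ = 6.3024×10⁻⁶ m/K → total 2.011686×10⁻⁵ m/K
ΔT = g/(α₁L₁+α₂L₂) = 3.14×10⁻³ / 2.011686×10⁻⁵ = 156.09 K
T = 16.9 + 156.09 = 172.99 °C

T = 173 °C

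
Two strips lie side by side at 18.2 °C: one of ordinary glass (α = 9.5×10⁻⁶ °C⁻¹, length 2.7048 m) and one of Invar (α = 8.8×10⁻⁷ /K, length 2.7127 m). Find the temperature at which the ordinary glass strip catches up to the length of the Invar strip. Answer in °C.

Equal length when α₁L₁ΔT − α₂L₂ΔT = L₂ − L₁ = 7.90×10⁻³ m
α₁L₁ = 2.56956×10⁻⁵, α₂L₂ = 2.387176×10⁻⁶ → Δ(αL) = 2.3308424×10⁻⁵ m/K
ΔT = 7.90×10⁻³ / 2.3308424×10⁻⁵ = 338.933 K, so T = 18.2 + 338.933 = 357.133 °C

T = 357.1 °C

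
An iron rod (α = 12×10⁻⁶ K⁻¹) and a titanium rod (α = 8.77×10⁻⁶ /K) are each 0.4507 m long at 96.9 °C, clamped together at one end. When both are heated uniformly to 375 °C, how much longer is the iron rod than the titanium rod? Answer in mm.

0.405 mm

ΔT = 278.1 K
iron: ΔL = 12×10⁻⁶ × 0.4507 m × 278.1 = 1.5041×10⁻³ m = 1.5041 mm
titanium: ΔL = 8.77×10⁻⁶ × 0.4507 m × 278.1 = 1.0992×10⁻³ m = 1.0992 mm
difference = 1.5041 − 1.0992 = 0.4049 mm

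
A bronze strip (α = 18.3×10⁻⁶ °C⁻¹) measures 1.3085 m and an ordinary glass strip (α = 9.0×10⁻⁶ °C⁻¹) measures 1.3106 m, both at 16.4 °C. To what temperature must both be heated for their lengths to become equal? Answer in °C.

L₁(1 + α₁ΔT) = L₂(1 + α₂ΔT) ⇒ ΔT = (L₂ − L₁)/(α₁L₁ − α₂L₂)
L₂ − L₁ = 1.3106 − 1.3085 = 2.10×10⁻³ m
α₁L₁ − α₂L₂ = 18.3×10⁻⁶×1.3085 − 9.0×10⁻⁶×1.3106 = 1.215015×10⁻⁵ m/K
ΔT = 2.10×10⁻³ / 1.215015×10⁻⁵ = 172.837 K
T = 16.4 + 172.837 = 189.237 °C

T = 189.2 °C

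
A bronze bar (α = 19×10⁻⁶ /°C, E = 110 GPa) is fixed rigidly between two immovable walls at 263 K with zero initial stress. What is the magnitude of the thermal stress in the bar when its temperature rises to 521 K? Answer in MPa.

Fully constrained: the free strain ε = αΔT is blocked, so σ = Eε = EαΔT.
|ΔT| = 258 K
σ = 110×10⁹ × 19×10⁻⁶ × 258 = 5.39×10⁸ Pa

σ = 539 MPa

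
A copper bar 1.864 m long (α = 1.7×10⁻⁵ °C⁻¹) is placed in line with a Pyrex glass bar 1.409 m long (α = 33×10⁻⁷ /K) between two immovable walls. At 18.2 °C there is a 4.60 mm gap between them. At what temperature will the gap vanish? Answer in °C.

T = 145 °C

α₁L₁ = 3.1688×10⁻⁵ m/K, α₂L₂ = 4.6497×10⁻⁶ m/K → total 3.63377×10⁻⁵ m/K
ΔT = g/(α₁L₁+α₂L₂) = 4.60×10⁻³ / 3.63377×10⁻⁵ = 126.59 K
T = 18.2 + 126.59 = 144.79 °C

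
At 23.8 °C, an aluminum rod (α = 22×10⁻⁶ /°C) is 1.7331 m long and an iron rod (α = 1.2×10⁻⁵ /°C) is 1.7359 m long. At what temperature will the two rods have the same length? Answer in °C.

T = 185.7 °C

L₁(1 + α₁ΔT) = L₂(1 + α₂ΔT) ⇒ ΔT = (L₂ − L₁)/(α₁L₁ − α₂L₂)
L₂ − L₁ = 1.7359 − 1.7331 = 2.80×10⁻³ m
α₁L₁ − α₂L₂ = 22×10⁻⁶×1.7331 − 1.2×10⁻⁵×1.7359 = 1.72974×10⁻⁵ m/K
ΔT = 2.80×10⁻³ / 1.72974×10⁻⁵ = 161.874 K
T = 23.8 + 161.874 = 185.674 °C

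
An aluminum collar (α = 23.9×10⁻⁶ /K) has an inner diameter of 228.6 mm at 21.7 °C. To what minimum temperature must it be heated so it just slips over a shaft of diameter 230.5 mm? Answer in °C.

Required Δd = 230.5 − 228.6 = 1.9 mm
Δd = αd₀ΔT ⇒ ΔT = Δd/(αd₀) = 1.9 / (23.9×10⁻⁶ × 228.6) = 347.76 K
T_min = 21.7 + 347.76 = 369.46 °C

T = 369 °C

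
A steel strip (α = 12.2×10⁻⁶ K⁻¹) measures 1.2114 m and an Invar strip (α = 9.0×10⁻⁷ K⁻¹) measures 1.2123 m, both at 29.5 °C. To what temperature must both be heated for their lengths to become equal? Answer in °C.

L₁(1 + α₁ΔT) = L₂(1 + α₂ΔT) ⇒ ΔT = (L₂ − L₁)/(α₁L₁ − α₂L₂)
L₂ − L₁ = 1.2123 − 1.2114 = 9.00×10⁻⁴ m
α₁L₁ − α₂L₂ = 12.2×10⁻⁶×1.2114 − 9.0×10⁻⁷×1.2123 = 1.368801×10⁻⁵ m/K
ΔT = 9.00×10⁻⁴ / 1.368801×10⁻⁵ = 65.7510 K
T = 29.5 + 65.7510 = 95.2510 °C

T = 95.25 °C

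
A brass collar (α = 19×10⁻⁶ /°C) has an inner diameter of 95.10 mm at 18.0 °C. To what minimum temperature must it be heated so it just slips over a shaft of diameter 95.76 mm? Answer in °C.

T = 383 °C

Required Δd = 95.76 − 95.10 = 0.66 mm
Δd = αd₀ΔT ⇒ ΔT = Δd/(αd₀) = 0.66 / (19×10⁻⁶ × 95.10) = 365.27 K
T_min = 18.0 + 365.27 = 383.27 °C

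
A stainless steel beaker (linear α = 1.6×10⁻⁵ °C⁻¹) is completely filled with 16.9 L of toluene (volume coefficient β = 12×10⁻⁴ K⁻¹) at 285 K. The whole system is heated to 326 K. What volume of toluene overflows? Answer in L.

0.798 L

The beaker also expands: β_container ≈ 3α = 4.8×10⁻⁵ /K
Net overflow = V₀(β_liq − 3α_cont)ΔT
β − 3α = 1.20×10⁻³ − 4.8×10⁻⁵ = 1.152×10⁻³ /K; ΔT = 41 K
ΔV = 16.9 × 1.152×10⁻³ × 41 = 0.798 L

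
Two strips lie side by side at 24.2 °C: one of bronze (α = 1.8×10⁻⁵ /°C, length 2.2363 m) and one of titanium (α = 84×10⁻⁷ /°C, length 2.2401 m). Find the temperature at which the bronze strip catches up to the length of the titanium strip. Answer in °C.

T = 201.5 °C

Equal length when α₁L₁ΔT − α₂L₂ΔT = L₂ − L₁ = 3.80×10⁻³ m
α₁L₁ = 4.02534×10⁻⁵, α₂L₂ = 1.881684×10⁻⁵ → Δ(αL) = 2.143656×10⁻⁵ m/K
ΔT = 3.80×10⁻³ / 2.143656×10⁻⁵ = 177.267 K, so T = 24.2 + 177.267 = 201.467 °C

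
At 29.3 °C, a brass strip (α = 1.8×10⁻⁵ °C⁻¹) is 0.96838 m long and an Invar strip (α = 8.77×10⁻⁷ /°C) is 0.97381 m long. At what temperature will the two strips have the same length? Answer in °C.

T = 356.9 °C

L₁(1 + α₁ΔT) = L₂(1 + α₂ΔT) ⇒ ΔT = (L₂ − L₁)/(α₁L₁ − α₂L₂)
L₂ − L₁ = 0.97381 − 0.96838 = 5.43×10⁻³ m
α₁L₁ − α₂L₂ = 1.8×10⁻⁵×0.96838 − 8.77×10⁻⁷×0.97381 = 1.657680863×10⁻⁵ m/K
ΔT = 5.43×10⁻³ / 1.657680863×10⁻⁵ = 327.566 K
T = 29.3 + 327.566 = 356.866 °C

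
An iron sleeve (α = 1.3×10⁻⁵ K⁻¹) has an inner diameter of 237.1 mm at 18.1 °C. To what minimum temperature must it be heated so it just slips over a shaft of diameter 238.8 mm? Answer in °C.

Required Δd = 238.8 − 237.1 = 1.7 mm
Δd = αd₀ΔT ⇒ ΔT = Δd/(αd₀) = 1.7 / (1.3×10⁻⁵ × 237.1) = 551.54 K
T_min = 18.1 + 551.54 = 569.64 °C

T = 570 °C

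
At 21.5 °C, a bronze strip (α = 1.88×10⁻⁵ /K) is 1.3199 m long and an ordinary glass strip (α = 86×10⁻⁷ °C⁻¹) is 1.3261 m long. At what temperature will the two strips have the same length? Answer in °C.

T = 483.9 °C

Equal length when α₁L₁ΔT − α₂L₂ΔT = L₂ − L₁ = 6.20×10⁻³ m
α₁L₁ = 2.481412×10⁻⁵, α₂L₂ = 1.140446×10⁻⁵ → Δ(αL) = 1.340966×10⁻⁵ m/K
ΔT = 6.20×10⁻³ / 1.340966×10⁻⁵ = 462.353 K, so T = 21.5 + 462.353 = 483.853 °C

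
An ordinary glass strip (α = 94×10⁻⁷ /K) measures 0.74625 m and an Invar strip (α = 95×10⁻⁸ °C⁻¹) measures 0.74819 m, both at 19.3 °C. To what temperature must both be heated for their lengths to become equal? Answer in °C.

Equal length when α₁L₁ΔT − α₂L₂ΔT = L₂ − L₁ = 1.94×10⁻³ m
α₁L₁ = 7.01475×10⁻⁶, α₂L₂ = 7.107805×10⁻⁷ → Δ(αL) = 6.3039695×10⁻⁶ m/K
ΔT = 1.94×10⁻³ / 6.3039695×10⁻⁶ = 307.743 K, so T = 19.3 + 307.743 = 327.043 °C

T = 327.0 °C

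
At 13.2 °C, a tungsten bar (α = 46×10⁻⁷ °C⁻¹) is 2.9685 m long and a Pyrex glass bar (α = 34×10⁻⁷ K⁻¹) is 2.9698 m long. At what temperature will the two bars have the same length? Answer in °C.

L₁(1 + α₁ΔT) = L₂(1 + α₂ΔT) ⇒ ΔT = (L₂ − L₁)/(α₁L₁ − α₂L₂)
L₂ − L₁ = 2.9698 − 2.9685 = 1.30×10⁻³ m
α₁L₁ − α₂L₂ = 46×10⁻⁷×2.9685 − 34×10⁻⁷×2.9698 = 3.55778×10⁻⁶ m/K
ΔT = 1.30×10⁻³ / 3.55778×10⁻⁶ = 365.396 K
T = 13.2 + 365.396 = 378.596 °C

T = 378.6 °C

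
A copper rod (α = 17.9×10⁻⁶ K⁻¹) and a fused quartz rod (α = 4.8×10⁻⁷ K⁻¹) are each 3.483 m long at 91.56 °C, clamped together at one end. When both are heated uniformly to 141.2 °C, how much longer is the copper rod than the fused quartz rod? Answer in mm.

3.01 mm

ΔT = 49.64 K
copper: ΔL = 17.9×10⁻⁶ × 3.483 m × 49.64 = 3.0948×10⁻³ m = 3.0948 mm
fused quartz: ΔL = 4.8×10⁻⁷ × 3.483 m × 49.64 = 8.2990×10⁻⁵ m = 0.082990 mm
difference = 3.0948 − 0.082990 = 3.01181 mm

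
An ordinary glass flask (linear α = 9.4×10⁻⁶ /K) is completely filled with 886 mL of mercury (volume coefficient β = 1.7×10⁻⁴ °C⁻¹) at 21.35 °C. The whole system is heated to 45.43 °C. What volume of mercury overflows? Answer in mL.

3.03 mL

The flask also expands: β_container ≈ 3α = 2.82×10⁻⁵ /K
Net overflow = V₀(β_liq − 3α_cont)ΔT
β − 3α = 1.70×10⁻⁴ − 2.82×10⁻⁵ = 1.418×10⁻⁴ /K; ΔT = 24.08 K
ΔV = 886 × 1.418×10⁻⁴ × 24.08 = 3.03 mL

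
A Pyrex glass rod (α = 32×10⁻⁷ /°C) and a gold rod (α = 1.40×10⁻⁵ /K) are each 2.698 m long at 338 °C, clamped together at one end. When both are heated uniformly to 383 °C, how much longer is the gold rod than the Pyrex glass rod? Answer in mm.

1.31 mm

ΔT = 45 K
Pyrex glass: ΔL = 32×10⁻⁷ × 2.698 m × 45 = 3.8851×10⁻⁴ m = 0.38851 mm
gold: ΔL = 1.40×10⁻⁵ × 2.698 m × 45 = 1.6997×10⁻³ m = 1.6997 mm
difference = 1.6997 − 0.38851 = 1.31119 mm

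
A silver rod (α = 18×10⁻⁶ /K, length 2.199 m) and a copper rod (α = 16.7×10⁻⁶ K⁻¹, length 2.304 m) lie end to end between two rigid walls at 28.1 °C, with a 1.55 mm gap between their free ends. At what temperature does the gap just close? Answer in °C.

T = 48.0 °C

α₁L₁ = 3.9582×10⁻⁵ m/K, α₂L₂ = 3.84768×10⁻⁵ m/K → total 7.80588×10⁻⁵ m/K
ΔT = g/(α₁L₁+α₂L₂) = 1.55×10⁻³ / 7.80588×10⁻⁵ = 19.857 K
T = 28.1 + 19.857 = 47.957 °C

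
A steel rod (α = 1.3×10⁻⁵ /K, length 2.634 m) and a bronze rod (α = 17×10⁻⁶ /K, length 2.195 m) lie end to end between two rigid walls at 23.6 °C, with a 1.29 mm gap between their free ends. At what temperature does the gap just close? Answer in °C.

α₁L₁ = 3.4242×10⁻⁵ m/K, α₂L₂ = 3.7315×10⁻⁵ m/K → total 7.1557×10⁻⁵ m/K
ΔT = g/(α₁L₁+α₂L₂) = 1.29×10⁻³ / 7.1557×10⁻⁵ = 18.028 K
T = 23.6 + 18.028 = 41.628 °C

T = 41.6 °C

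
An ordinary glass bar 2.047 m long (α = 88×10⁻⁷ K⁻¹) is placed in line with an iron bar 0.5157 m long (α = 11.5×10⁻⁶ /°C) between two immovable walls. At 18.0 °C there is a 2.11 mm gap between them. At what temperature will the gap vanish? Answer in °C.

α₁L₁ = 1.80136×10⁻⁵ m/K, α₂L₂ = 5.93055×10⁻⁶ m/K → total 2.394415×10⁻⁵ m/K
ΔT = g/(α₁L₁+α₂L₂) = 2.11×10⁻³ / 2.394415×10⁻⁵ = 88.12 K
T = 18.0 + 88.12 = 106.12 °C

T = 106 °C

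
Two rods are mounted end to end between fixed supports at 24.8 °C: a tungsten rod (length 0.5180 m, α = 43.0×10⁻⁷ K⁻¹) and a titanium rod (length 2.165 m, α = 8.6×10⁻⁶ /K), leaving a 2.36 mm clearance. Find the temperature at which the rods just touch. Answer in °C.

α₁L₁ = 2.2274×10⁻⁶ m/K, α₂L₂ = 1.8619×10⁻⁵ m/K → total 2.08464×10⁻⁵ m/K
ΔT = g/(α₁L₁+α₂L₂) = 2.36×10⁻³ / 2.08464×10⁻⁵ = 113.21 K
T = 24.8 + 113.21 = 138.01 °C

T = 138 °C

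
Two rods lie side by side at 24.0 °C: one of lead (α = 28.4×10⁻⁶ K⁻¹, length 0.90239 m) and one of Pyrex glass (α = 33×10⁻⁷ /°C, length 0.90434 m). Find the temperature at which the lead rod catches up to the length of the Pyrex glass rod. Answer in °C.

T = 110.1 °C

L₁(1 + α₁ΔT) = L₂(1 + α₂ΔT) ⇒ ΔT = (L₂ − L₁)/(α₁L₁ − α₂L₂)
L₂ − L₁ = 0.90434 − 0.90239 = 1.95×10⁻³ m
α₁L₁ − α₂L₂ = 28.4×10⁻⁶×0.90239 − 33×10⁻⁷×0.90434 = 2.2643554×10⁻⁵ m/K
ΔT = 1.95×10⁻³ / 2.2643554×10⁻⁵ = 86.117 K
T = 24.0 + 86.117 = 110.117 °C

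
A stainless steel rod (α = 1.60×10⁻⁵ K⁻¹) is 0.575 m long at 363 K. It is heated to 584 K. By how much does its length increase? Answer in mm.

ΔL = 2.03 mm

|ΔT| = |584 − 363| = 221 K
ΔL = αL₀ΔT = (1.60×10⁻⁵)(0.575)(221) = 2.03×10⁻³ m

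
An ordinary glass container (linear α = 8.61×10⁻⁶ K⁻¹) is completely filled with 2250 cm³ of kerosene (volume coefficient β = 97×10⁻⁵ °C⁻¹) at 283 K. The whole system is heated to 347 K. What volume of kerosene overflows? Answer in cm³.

The container also expands: β_container ≈ 3α = 2.583×10⁻⁵ /K
Net overflow = V₀(β_liq − 3α_cont)ΔT
β − 3α = 9.70×10⁻⁴ − 2.583×10⁻⁵ = 9.4417×10⁻⁴ /K; ΔT = 64 K
ΔV = 2250 × 9.4417×10⁻⁴ × 64 = 136 cm³

136 cm³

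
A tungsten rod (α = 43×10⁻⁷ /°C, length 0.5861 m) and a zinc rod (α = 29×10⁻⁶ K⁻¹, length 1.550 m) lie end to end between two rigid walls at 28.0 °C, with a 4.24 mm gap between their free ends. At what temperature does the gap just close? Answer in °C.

Gap closes when ΔL₁ + ΔL₂ = 4.24 mm = 4.24×10⁻³ m
(α₁L₁ + α₂L₂)ΔT = g
α₁L₁ + α₂L₂ = 43×10⁻⁷×0.5861 + 29×10⁻⁶×1.550 = 4.747023×10⁻⁵ m/K
ΔT = 4.24×10⁻³ / 4.747023×10⁻⁵ = 89.32 K
T = 28.0 + 89.32 = 117.32 °C

T = 117 °C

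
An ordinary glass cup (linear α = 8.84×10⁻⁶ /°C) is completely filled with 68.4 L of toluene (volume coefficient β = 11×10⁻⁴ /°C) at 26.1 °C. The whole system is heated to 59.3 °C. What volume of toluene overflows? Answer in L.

2.44 L

The cup also expands: β_container ≈ 3α = 2.652×10⁻⁵ /K
Net overflow = V₀(β_liq − 3α_cont)ΔT
β − 3α = 1.10×10⁻³ − 2.652×10⁻⁵ = 1.07348×10⁻³ /K; ΔT = 33.2 K
ΔV = 68.4 × 1.07348×10⁻³ × 33.2 = 2.44 L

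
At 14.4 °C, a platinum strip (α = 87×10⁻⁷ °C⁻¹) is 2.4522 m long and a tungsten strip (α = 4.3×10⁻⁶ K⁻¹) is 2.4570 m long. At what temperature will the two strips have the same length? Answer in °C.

T = 460.1 °C

Equal length when α₁L₁ΔT − α₂L₂ΔT = L₂ − L₁ = 4.80×10⁻³ m
α₁L₁ = 2.133414×10⁻⁵, α₂L₂ = 1.05651×10⁻⁵ → Δ(αL) = 1.076904×10⁻⁵ m/K
ΔT = 4.80×10⁻³ / 1.076904×10⁻⁵ = 445.722 K, so T = 14.4 + 445.722 = 460.122 °C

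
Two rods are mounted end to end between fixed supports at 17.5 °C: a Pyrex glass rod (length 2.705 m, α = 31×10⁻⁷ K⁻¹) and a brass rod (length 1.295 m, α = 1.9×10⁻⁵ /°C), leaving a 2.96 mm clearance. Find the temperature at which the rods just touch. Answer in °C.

T = 107 °C

Gap closes when ΔL₁ + ΔL₂ = 2.96 mm = 2.96×10⁻³ m
(α₁L₁ + α₂L₂)ΔT = g
α₁L₁ + α₂L₂ = 31×10⁻⁷×2.705 + 1.9×10⁻⁵×1.295 = 3.29905×10⁻⁵ m/K
ΔT = 2.96×10⁻³ / 3.29905×10⁻⁵ = 89.72 K
T = 17.5 + 89.72 = 107.22 °C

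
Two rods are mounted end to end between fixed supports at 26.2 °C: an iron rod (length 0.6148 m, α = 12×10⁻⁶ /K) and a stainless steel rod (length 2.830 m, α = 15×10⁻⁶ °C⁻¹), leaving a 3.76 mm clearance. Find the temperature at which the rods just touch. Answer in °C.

α₁L₁ = 7.3776×10⁻⁶ m/K, α₂L₂ = 4.245×10⁻⁵ m/K → total 4.98276×10⁻⁵ m/K
ΔT = g/(α₁L₁+α₂L₂) = 3.76×10⁻³ / 4.98276×10⁻⁵ = 75.46 K
T = 26.2 + 75.46 = 101.66 °C

T = 102 °C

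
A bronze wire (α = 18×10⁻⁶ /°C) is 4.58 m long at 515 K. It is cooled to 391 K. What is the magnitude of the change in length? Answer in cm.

ΔL = 1.02 cm

|ΔT| = |391 − 515| = 124 K
ΔL = αL₀ΔT = (18×10⁻⁶)(4.58)(124) = 1.02×10⁻² m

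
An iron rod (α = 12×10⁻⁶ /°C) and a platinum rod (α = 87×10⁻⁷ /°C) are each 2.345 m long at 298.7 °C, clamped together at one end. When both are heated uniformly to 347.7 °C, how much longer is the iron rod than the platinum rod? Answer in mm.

ΔT = 49.0 K
iron: ΔL = 12×10⁻⁶ × 2.345 m × 49.0 = 1.3789×10⁻³ m = 1.3789 mm
platinum: ΔL = 87×10⁻⁷ × 2.345 m × 49.0 = 9.9967×10⁻⁴ m = 0.99967 mm
difference = 1.3789 − 0.99967 = 0.37923 mm

0.379 mm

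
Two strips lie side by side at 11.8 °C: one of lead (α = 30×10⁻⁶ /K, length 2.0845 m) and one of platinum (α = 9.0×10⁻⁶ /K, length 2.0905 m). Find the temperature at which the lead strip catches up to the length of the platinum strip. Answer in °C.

Equal length when α₁L₁ΔT − α₂L₂ΔT = L₂ − L₁ = 6.00×10⁻³ m
α₁L₁ = 6.2535×10⁻⁵, α₂L₂ = 1.88145×10⁻⁵ → Δ(αL) = 4.37205×10⁻⁵ m/K
ΔT = 6.00×10⁻³ / 4.37205×10⁻⁵ = 137.235 K, so T = 11.8 + 137.235 = 149.035 °C

T = 149.0 °C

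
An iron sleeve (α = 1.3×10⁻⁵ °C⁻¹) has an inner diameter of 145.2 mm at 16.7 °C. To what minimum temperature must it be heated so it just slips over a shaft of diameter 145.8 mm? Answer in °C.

T = 335 °C

Required Δd = 145.8 − 145.2 = 0.6 mm
Δd = αd₀ΔT ⇒ ΔT = Δd/(αd₀) = 0.6 / (1.3×10⁻⁵ × 145.2) = 317.86 K
T_min = 16.7 + 317.86 = 334.56 °C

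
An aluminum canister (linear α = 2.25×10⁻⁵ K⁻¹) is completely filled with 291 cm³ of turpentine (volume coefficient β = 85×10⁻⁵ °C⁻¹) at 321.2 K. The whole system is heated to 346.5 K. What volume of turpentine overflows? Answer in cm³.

The canister also expands: β_container ≈ 3α = 6.75×10⁻⁵ /K
Net overflow = V₀(β_liq − 3α_cont)ΔT
β − 3α = 8.50×10⁻⁴ − 6.75×10⁻⁵ = 7.825×10⁻⁴ /K; ΔT = 25.3 K
ΔV = 291 × 7.825×10⁻⁴ × 25.3 = 5.76 cm³

5.76 cm³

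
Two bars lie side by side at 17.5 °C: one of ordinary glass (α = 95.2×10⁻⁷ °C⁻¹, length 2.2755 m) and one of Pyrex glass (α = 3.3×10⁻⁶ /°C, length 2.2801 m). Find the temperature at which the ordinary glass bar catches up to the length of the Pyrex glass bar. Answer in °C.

T = 342.9 °C

Equal length when α₁L₁ΔT − α₂L₂ΔT = L₂ − L₁ = 4.60×10⁻³ m
α₁L₁ = 2.166276×10⁻⁵, α₂L₂ = 7.52433×10⁻⁶ → Δ(αL) = 1.413843×10⁻⁵ m/K
ΔT = 4.60×10⁻³ / 1.413843×10⁻⁵ = 325.354 K, so T = 17.5 + 325.354 = 342.854 °C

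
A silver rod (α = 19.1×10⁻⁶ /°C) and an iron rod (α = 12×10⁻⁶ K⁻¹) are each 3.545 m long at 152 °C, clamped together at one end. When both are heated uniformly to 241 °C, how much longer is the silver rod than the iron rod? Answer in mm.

2.24 mm

ΔT = 89 K
silver: ΔL = 19.1×10⁻⁶ × 3.545 m × 89 = 6.0261×10⁻³ m = 6.0261 mm
iron: ΔL = 12×10⁻⁶ × 3.545 m × 89 = 3.7861×10⁻³ m = 3.7861 mm
difference = 6.0261 − 3.7861 = 2.2400 mm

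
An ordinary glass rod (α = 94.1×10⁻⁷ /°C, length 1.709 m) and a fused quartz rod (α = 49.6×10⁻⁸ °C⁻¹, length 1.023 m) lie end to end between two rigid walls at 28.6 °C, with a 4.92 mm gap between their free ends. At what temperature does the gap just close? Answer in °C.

Gap closes when ΔL₁ + ΔL₂ = 4.92 mm = 4.92×10⁻³ m
(α₁L₁ + α₂L₂)ΔT = g
α₁L₁ + α₂L₂ = 94.1×10⁻⁷×1.709 + 49.6×10⁻⁸×1.023 = 1.6589098×10⁻⁵ m/K
ΔT = 4.92×10⁻³ / 1.6589098×10⁻⁵ = 296.58 K
T = 28.6 + 296.58 = 325.18 °C

T = 325 °C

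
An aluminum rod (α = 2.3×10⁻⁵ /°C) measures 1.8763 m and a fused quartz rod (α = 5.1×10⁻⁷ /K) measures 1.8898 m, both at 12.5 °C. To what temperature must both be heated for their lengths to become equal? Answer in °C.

T = 332.5 °C

L₁(1 + α₁ΔT) = L₂(1 + α₂ΔT) ⇒ ΔT = (L₂ − L₁)/(α₁L₁ − α₂L₂)
L₂ − L₁ = 1.8898 − 1.8763 = 1.35×10⁻² m
α₁L₁ − α₂L₂ = 2.3×10⁻⁵×1.8763 − 5.1×10⁻⁷×1.8898 = 4.2191102×10⁻⁵ m/K
ΔT = 1.35×10⁻² / 4.2191102×10⁻⁵ = 319.973 K
T = 12.5 + 319.973 = 332.473 °C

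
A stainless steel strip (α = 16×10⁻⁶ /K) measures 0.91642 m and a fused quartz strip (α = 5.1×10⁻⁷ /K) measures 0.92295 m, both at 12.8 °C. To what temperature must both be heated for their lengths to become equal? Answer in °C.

T = 472.9 °C

L₁(1 + α₁ΔT) = L₂(1 + α₂ΔT) ⇒ ΔT = (L₂ − L₁)/(α₁L₁ − α₂L₂)
L₂ − L₁ = 0.92295 − 0.91642 = 6.53×10⁻³ m
α₁L₁ − α₂L₂ = 16×10⁻⁶×0.91642 − 5.1×10⁻⁷×0.92295 = 1.41920155×10⁻⁵ m/K
ΔT = 6.53×10⁻³ / 1.41920155×10⁻⁵ = 460.118 K
T = 12.8 + 460.118 = 472.918 °C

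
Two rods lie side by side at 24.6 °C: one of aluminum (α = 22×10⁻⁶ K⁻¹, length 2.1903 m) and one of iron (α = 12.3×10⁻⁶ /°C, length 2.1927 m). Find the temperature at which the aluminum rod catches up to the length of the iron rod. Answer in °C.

T = 137.7 °C

Equal length when α₁L₁ΔT − α₂L₂ΔT = L₂ − L₁ = 2.40×10⁻³ m
α₁L₁ = 4.81866×10⁻⁵, α₂L₂ = 2.697021×10⁻⁵ → Δ(αL) = 2.121639×10⁻⁵ m/K
ΔT = 2.40×10⁻³ / 2.121639×10⁻⁵ = 113.120 K, so T = 24.6 + 113.120 = 137.720 °C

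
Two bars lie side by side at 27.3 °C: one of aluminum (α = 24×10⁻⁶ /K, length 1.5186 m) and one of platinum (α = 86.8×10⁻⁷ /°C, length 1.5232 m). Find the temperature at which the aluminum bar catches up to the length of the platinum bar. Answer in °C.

T = 225.4 °C

Equal length when α₁L₁ΔT − α₂L₂ΔT = L₂ − L₁ = 4.60×10⁻³ m
α₁L₁ = 3.64464×10⁻⁵, α₂L₂ = 1.3221376×10⁻⁵ → Δ(αL) = 2.3225024×10⁻⁵ m/K
ΔT = 4.60×10⁻³ / 2.3225024×10⁻⁵ = 198.062 K, so T = 27.3 + 198.062 = 225.362 °C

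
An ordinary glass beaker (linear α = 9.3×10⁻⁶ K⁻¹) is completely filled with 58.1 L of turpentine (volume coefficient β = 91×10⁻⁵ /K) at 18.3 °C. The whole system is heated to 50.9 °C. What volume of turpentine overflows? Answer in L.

The beaker also expands: β_container ≈ 3α = 2.79×10⁻⁵ /K
Net overflow = V₀(β_liq − 3α_cont)ΔT
β − 3α = 9.10×10⁻⁴ − 2.79×10⁻⁵ = 8.821×10⁻⁴ /K; ΔT = 32.6 K
ΔV = 58.1 × 8.821×10⁻⁴ × 32.6 = 1.67 L

1.67 L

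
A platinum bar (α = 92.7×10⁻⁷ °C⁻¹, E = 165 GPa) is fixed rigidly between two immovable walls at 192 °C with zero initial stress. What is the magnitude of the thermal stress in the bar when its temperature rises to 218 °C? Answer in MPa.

σ = 39.8 MPa

Fully constrained: the free strain ε = αΔT is blocked, so σ = Eε = EαΔT.
|ΔT| = 26 K
σ = 165×10⁹ × 92.7×10⁻⁷ × 26 = 3.98×10⁷ Pa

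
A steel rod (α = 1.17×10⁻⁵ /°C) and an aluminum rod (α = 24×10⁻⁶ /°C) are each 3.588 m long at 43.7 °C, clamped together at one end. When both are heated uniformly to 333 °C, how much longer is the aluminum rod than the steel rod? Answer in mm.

ΔT = 289.3 K
steel: ΔL = 1.17×10⁻⁵ × 3.588 m × 289.3 = 1.2145×10⁻² m = 12.145 mm
aluminum: ΔL = 24×10⁻⁶ × 3.588 m × 289.3 = 2.4912×10⁻² m = 24.912 mm
difference = 24.912 − 12.145 = 12.767 mm

12.8 mm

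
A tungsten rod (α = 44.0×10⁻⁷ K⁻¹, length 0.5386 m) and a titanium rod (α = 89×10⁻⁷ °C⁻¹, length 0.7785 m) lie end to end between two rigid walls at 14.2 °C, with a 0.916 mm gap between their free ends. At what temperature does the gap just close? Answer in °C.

α₁L₁ = 2.36984×10⁻⁶ m/K, α₂L₂ = 6.92865×10⁻⁶ m/K → total 9.29849×10⁻⁶ m/K
ΔT = g/(α₁L₁+α₂L₂) = 9.16×10⁻⁴ / 9.29849×10⁻⁶ = 98.51 K
T = 14.2 + 98.51 = 112.71 °C

T = 113 °C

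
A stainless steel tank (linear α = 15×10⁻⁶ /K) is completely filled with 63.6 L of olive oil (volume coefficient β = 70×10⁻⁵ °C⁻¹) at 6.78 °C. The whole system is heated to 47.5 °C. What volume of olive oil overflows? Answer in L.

The tank also expands: β_container ≈ 3α = 4.5×10⁻⁵ /K
Net overflow = V₀(β_liq − 3α_cont)ΔT
β − 3α = 7.00×10⁻⁴ − 4.5×10⁻⁵ = 6.55×10⁻⁴ /K; ΔT = 40.72 K
ΔV = 63.6 × 6.55×10⁻⁴ × 40.72 = 1.70 L

1.70 L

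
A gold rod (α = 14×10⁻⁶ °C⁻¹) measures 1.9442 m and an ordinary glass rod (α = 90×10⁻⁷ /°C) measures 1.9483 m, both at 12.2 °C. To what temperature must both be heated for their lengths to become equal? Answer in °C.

Equal length when α₁L₁ΔT − α₂L₂ΔT = L₂ − L₁ = 4.10×10⁻³ m
α₁L₁ = 2.72188×10⁻⁵, α₂L₂ = 1.75347×10⁻⁵ → Δ(αL) = 9.6841×10⁻⁶ m/K
ΔT = 4.10×10⁻³ / 9.6841×10⁻⁶ = 423.374 K, so T = 12.2 + 423.374 = 435.574 °C

T = 435.6 °C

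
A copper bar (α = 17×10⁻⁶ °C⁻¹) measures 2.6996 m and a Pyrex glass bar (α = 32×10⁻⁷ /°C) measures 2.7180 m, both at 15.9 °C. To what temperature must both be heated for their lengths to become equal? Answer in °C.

T = 510.6 °C

Equal length when α₁L₁ΔT − α₂L₂ΔT = L₂ − L₁ = 1.84×10⁻² m
α₁L₁ = 4.58932×10⁻⁵, α₂L₂ = 8.6976×10⁻⁶ → Δ(αL) = 3.71956×10⁻⁵ m/K
ΔT = 1.84×10⁻² / 3.71956×10⁻⁵ = 494.682 K, so T = 15.9 + 494.682 = 510.582 °C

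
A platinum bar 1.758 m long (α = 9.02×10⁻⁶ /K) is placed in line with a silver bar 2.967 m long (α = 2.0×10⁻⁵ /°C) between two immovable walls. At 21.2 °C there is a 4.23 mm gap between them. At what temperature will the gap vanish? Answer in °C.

T = 77.5 °C

Gap closes when ΔL₁ + ΔL₂ = 4.23 mm = 4.23×10⁻³ m
(α₁L₁ + α₂L₂)ΔT = g
α₁L₁ + α₂L₂ = 9.02×10⁻⁶×1.758 + 2.0×10⁻⁵×2.967 = 7.519716×10⁻⁵ m/K
ΔT = 4.23×10⁻³ / 7.519716×10⁻⁵ = 56.252 K
T = 21.2 + 56.252 = 77.452 °C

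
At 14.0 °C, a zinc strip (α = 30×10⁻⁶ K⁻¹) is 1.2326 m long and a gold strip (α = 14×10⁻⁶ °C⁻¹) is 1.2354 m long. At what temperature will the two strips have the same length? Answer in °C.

L₁(1 + α₁ΔT) = L₂(1 + α₂ΔT) ⇒ ΔT = (L₂ − L₁)/(α₁L₁ − α₂L₂)
L₂ − L₁ = 1.2354 − 1.2326 = 2.80×10⁻³ m
α₁L₁ − α₂L₂ = 30×10⁻⁶×1.2326 − 14×10⁻⁶×1.2354 = 1.96824×10⁻⁵ m/K
ΔT = 2.80×10⁻³ / 1.96824×10⁻⁵ = 142.259 K
T = 14.0 + 142.259 = 156.259 °C

T = 156.3 °C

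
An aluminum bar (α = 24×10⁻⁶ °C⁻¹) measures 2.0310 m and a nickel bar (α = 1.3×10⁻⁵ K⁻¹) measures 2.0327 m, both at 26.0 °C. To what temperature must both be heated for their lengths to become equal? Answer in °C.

Equal length when α₁L₁ΔT − α₂L₂ΔT = L₂ − L₁ = 1.70×10⁻³ m
α₁L₁ = 4.8744×10⁻⁵, α₂L₂ = 2.64251×10⁻⁵ → Δ(αL) = 2.23189×10⁻⁵ m/K
ΔT = 1.70×10⁻³ / 2.23189×10⁻⁵ = 76.169 K, so T = 26.0 + 76.169 = 102.169 °C

T = 102.2 °C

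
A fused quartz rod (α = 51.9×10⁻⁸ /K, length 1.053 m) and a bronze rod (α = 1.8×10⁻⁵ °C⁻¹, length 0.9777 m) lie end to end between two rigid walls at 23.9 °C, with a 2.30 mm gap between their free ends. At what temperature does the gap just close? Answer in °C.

α₁L₁ = 5.46507×10⁻⁷ m/K, α₂L₂ = 1.75986×10⁻⁵ m/K → total 1.8145107×10⁻⁵ m/K
ΔT = g/(α₁L₁+α₂L₂) = 2.30×10⁻³ / 1.8145107×10⁻⁵ = 126.76 K
T = 23.9 + 126.76 = 150.66 °C

T = 151 °C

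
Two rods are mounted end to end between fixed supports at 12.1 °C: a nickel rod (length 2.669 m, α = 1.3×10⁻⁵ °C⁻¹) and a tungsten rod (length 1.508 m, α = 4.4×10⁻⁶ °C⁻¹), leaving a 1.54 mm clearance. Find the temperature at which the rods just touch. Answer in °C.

α₁L₁ = 3.4697×10⁻⁵ m/K, α₂L₂ = 6.6352×10⁻⁶ m/K → total 4.13322×10⁻⁵ m/K
ΔT = g/(α₁L₁+α₂L₂) = 1.54×10⁻³ / 4.13322×10⁻⁵ = 37.259 K
T = 12.1 + 37.259 = 49.359 °C

T = 49.4 °C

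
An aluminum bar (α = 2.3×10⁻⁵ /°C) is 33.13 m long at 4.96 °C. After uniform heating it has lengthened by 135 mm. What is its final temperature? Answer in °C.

T = 182 °C

ΔL = αL₀ΔT ⇒ ΔT = ΔL / (αL₀)
ΔT = 135×10⁻³ m / (2.3×10⁻⁵ × 33.13 m) = 177.17 K
T = 4.96 + 177.17 = 182.13 °C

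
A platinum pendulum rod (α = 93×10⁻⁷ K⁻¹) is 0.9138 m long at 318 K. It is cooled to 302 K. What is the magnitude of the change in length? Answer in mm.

ΔL = 0.136 mm

|ΔT| = |302 − 318| = 16 K
ΔL = αL₀ΔT = (93×10⁻⁷)(0.9138)(16) = 1.36×10⁻⁴ m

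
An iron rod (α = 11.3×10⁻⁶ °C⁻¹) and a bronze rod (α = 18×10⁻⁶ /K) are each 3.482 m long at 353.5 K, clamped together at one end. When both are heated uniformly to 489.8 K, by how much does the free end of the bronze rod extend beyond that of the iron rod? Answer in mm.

ΔT = 136.3 K
iron: ΔL = 11.3×10⁻⁶ × 3.482 m × 136.3 = 5.3629×10⁻³ m = 5.3629 mm
bronze: ΔL = 18×10⁻⁶ × 3.482 m × 136.3 = 8.5427×10⁻³ m = 8.5427 mm
difference = 8.5427 − 5.3629 = 3.1798 mm

3.18 mm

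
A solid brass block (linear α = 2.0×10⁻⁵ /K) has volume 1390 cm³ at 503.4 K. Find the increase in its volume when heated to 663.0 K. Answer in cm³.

Isotropic solid: β ≈ 3α = 6.0×10⁻⁵ /K; ΔT = 159.6 K
ΔV = 3αV₀ΔT = 3(2.0×10⁻⁵)(1390)(159.6) = 13.3 cm³

ΔV = 13.3 cm³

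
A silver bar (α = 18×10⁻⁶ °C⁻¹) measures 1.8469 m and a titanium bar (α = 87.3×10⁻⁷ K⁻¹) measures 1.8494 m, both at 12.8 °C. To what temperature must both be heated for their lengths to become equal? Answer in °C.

L₁(1 + α₁ΔT) = L₂(1 + α₂ΔT) ⇒ ΔT = (L₂ − L₁)/(α₁L₁ − α₂L₂)
L₂ − L₁ = 1.8494 − 1.8469 = 2.50×10⁻³ m
α₁L₁ − α₂L₂ = 18×10⁻⁶×1.8469 − 87.3×10⁻⁷×1.8494 = 1.7098938×10⁻⁵ m/K
ΔT = 2.50×10⁻³ / 1.7098938×10⁻⁵ = 146.208 K
T = 12.8 + 146.208 = 159.008 °C

T = 159.0 °C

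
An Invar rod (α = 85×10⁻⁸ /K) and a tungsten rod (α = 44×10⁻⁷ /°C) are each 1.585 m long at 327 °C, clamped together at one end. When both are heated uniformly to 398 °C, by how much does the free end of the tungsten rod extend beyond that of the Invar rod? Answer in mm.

0.399 mm

ΔT = 71 K
Invar: ΔL = 85×10⁻⁸ × 1.585 m × 71 = 9.5655×10⁻⁵ m = 0.095655 mm
tungsten: ΔL = 44×10⁻⁷ × 1.585 m × 71 = 4.9515×10⁻⁴ m = 0.49515 mm
difference = 0.49515 − 0.095655 = 0.399495 mm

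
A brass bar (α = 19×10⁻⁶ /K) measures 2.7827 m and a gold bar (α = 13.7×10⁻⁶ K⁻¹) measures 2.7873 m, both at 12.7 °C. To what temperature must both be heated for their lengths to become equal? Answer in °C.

T = 325.9 °C

Equal length when α₁L₁ΔT − α₂L₂ΔT = L₂ − L₁ = 4.60×10⁻³ m
α₁L₁ = 5.28713×10⁻⁵, α₂L₂ = 3.818601×10⁻⁵ → Δ(αL) = 1.468529×10⁻⁵ m/K
ΔT = 4.60×10⁻³ / 1.468529×10⁻⁵ = 313.239 K, so T = 12.7 + 313.239 = 325.939 °C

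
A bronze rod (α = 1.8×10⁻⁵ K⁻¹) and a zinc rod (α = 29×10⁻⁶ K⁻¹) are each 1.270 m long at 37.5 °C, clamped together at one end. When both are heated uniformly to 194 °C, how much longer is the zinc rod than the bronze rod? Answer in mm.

2.19 mm

ΔT = 156.5 K
bronze: ΔL = 1.8×10⁻⁵ × 1.270 m × 156.5 = 3.5776×10⁻³ m = 3.5776 mm
zinc: ΔL = 29×10⁻⁶ × 1.270 m × 156.5 = 5.7639×10⁻³ m = 5.7639 mm
difference = 5.7639 − 3.5776 = 2.1863 mm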